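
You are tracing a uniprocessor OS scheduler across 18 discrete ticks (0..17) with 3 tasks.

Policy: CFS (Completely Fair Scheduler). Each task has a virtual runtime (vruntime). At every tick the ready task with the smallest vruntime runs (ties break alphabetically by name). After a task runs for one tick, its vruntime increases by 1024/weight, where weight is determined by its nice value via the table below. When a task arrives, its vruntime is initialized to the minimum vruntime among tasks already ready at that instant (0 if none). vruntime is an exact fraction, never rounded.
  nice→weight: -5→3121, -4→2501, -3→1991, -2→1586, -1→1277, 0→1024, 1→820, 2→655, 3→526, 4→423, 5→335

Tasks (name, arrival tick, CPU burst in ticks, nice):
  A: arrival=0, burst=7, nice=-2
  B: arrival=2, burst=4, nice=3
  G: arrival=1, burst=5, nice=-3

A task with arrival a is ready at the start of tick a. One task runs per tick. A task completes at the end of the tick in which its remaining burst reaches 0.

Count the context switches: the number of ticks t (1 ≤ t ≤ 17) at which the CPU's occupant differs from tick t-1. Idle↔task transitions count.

context switches = 12

t=0: vr[A=0] → run A
t=1: vr[A=512/793 G=512/793] → run A
t=2: vr[A=1024/793 B=512/793 G=512/793] → run B
t=3: vr[A=1024/793 B=540672/208559 G=512/793] → run G
t=4: vr[A=1024/793 B=540672/208559 G=1831424/1578863] → run G
t=5: vr[A=1024/793 B=540672/208559 G=2643456/1578863] → run A
t=6: vr[A=1536/793 B=540672/208559 G=2643456/1578863] → run G
t=7: vr[A=1536/793 B=540672/208559 G=3455488/1578863] → run A
t=8: vr[A=2048/793 B=540672/208559 G=3455488/1578863] → run G
t=9: vr[A=2048/793 B=540672/208559 G=4267520/1578863] → run A
t=10: vr[A=2560/793 B=540672/208559 G=4267520/1578863] → run B
t=11: vr[A=2560/793 B=946688/208559 G=4267520/1578863] → run G
t=12: vr[A=2560/793 B=946688/208559] → run A
t=13: vr[A=3072/793 B=946688/208559] → run A
t=14: vr[B=946688/208559] → run B
t=15: vr[B=1352704/208559] → run B
t=16: (idle)
t=17: (idle)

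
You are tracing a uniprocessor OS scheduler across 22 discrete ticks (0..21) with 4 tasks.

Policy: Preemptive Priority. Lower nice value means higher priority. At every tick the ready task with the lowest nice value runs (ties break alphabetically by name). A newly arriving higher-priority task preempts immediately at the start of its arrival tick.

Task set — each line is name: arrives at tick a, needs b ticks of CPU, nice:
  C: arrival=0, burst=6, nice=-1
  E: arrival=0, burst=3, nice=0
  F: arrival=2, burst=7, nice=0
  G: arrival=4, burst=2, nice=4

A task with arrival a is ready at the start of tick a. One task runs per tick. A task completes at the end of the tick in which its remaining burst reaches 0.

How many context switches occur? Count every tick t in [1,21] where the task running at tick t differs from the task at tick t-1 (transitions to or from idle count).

context switches = 4

t=0: ready={C,E} → run C
t=1: ready={C,E} → run C
t=2: ready={C,E,F} → run C
t=3: ready={C,E,F} → run C
t=4: ready={C,E,F,G} → run C
t=5: ready={C,E,F,G} → run C
t=6: ready={E,F,G} → run E
t=7: ready={E,F,G} → run E
t=8: ready={E,F,G} → run E
t=9: ready={F,G} → run F
t=10: ready={F,G} → run F
t=11: ready={F,G} → run F
t=12: ready={F,G} → run F
t=13: ready={F,G} → run F
t=14: ready={F,G} → run F
t=15: ready={F,G} → run F
t=16: ready={G} → run G
t=17: ready={G} → run G
t=18: (idle)
t=19: (idle)
t=20: (idle)
t=21: (idle)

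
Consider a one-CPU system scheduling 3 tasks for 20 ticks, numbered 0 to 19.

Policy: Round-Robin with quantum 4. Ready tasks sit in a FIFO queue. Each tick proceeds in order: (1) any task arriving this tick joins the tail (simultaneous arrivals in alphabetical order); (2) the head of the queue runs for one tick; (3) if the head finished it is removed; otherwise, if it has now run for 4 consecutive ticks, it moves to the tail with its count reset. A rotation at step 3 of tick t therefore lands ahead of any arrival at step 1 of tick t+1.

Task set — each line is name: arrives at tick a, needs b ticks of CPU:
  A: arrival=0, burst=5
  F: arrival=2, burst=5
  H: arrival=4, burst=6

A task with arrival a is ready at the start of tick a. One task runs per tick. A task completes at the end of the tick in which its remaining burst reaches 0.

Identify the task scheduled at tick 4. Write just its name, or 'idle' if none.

t=0: queue=[A] q_used=0 → run A
t=1: queue=[A] q_used=1 → run A
t=2: queue=[A,F] q_used=2 → run A
t=3: queue=[A,F] q_used=3 → run A
t=4: queue=[F,A,H] q_used=0 → run F
t=5: queue=[F,A,H] q_used=1 → run F
t=6: queue=[F,A,H] q_used=2 → run F
t=7: queue=[F,A,H] q_used=3 → run F
t=8: queue=[A,H,F] q_used=0 → run A
t=9: queue=[H,F] q_used=0 → run H
t=10: queue=[H,F] q_used=1 → run H
t=11: queue=[H,F] q_used=2 → run H
t=12: queue=[H,F] q_used=3 → run H
t=13: queue=[F,H] q_used=0 → run F
t=14: queue=[H] q_used=0 → run H
t=15: queue=[H] q_used=1 → run H
t=16: (idle)
t=17: (idle)
t=18: (idle)
t=19: (idle)

running at tick 4 = F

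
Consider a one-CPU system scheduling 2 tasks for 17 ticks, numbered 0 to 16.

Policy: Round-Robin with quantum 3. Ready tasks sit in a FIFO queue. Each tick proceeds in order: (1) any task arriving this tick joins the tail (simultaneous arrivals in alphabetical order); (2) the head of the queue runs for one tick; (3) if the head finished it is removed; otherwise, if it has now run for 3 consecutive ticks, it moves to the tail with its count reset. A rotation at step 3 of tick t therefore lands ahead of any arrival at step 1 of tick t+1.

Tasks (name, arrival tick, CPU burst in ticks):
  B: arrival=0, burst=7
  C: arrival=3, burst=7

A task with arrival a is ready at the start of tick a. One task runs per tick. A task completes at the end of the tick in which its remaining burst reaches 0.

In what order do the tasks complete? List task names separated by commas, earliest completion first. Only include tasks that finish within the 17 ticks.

t=0: queue=[B] q_used=0 → run B
t=1: queue=[B] q_used=1 → run B
t=2: queue=[B] q_used=2 → run B
t=3: queue=[B,C] q_used=0 → run B
t=4: queue=[B,C] q_used=1 → run B
t=5: queue=[B,C] q_used=2 → run B
t=6: queue=[C,B] q_used=0 → run C
t=7: queue=[C,B] q_used=1 → run C
t=8: queue=[C,B] q_used=2 → run C
t=9: queue=[B,C] q_used=0 → run B
t=10: queue=[C] q_used=0 → run C
t=11: queue=[C] q_used=1 → run C
t=12: queue=[C] q_used=2 → run C
t=13: queue=[C] q_used=0 → run C
t=14: (idle)
t=15: (idle)
t=16: (idle)

completion order = B, C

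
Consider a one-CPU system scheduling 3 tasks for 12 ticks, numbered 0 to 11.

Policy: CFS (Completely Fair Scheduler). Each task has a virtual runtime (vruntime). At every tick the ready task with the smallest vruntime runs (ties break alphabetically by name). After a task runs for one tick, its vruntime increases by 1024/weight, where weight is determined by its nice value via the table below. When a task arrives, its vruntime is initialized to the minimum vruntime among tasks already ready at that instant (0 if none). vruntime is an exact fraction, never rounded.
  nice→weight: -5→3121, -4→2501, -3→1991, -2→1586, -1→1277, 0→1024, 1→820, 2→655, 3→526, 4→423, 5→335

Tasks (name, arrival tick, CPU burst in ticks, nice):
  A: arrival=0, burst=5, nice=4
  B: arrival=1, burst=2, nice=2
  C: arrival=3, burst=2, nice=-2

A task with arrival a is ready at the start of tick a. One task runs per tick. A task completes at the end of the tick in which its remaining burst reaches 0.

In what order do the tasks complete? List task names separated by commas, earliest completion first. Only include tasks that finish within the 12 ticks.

completion order = B, C, A

t=0: vr[A=0] → run A
t=1: vr[A=1024/423 B=1024/423] → run A
t=2: vr[A=2048/423 B=1024/423] → run B
t=3: vr[A=2048/423 B=1103872/277065 C=1103872/277065] → run B
t=4: vr[A=2048/423 C=1103872/277065] → run C
t=5: vr[A=2048/423 C=1017227776/219712545] → run C
t=6: vr[A=2048/423] → run A
t=7: vr[A=1024/141] → run A
t=8: vr[A=4096/423] → run A
t=9: (idle)
t=10: (idle)
t=11: (idle)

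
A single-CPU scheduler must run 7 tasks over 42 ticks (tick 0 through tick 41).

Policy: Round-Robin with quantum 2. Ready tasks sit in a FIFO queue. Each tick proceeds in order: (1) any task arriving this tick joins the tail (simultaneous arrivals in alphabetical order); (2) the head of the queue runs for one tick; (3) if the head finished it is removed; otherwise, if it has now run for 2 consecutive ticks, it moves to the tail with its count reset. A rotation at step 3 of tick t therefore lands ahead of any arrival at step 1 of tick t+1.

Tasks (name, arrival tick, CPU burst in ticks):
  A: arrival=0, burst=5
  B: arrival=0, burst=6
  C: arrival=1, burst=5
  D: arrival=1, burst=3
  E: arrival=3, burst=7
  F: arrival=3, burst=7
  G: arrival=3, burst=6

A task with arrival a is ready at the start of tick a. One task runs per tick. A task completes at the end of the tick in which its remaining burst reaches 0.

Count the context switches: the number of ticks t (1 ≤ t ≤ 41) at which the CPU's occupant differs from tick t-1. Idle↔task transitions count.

context switches = 22

t=0: queue=[A,B] q_used=0 → run A
t=1: queue=[A,B,C,D] q_used=1 → run A
t=2: queue=[B,C,D,A] q_used=0 → run B
t=3: queue=[B,C,D,A,E,F,G] q_used=1 → run B
t=4: queue=[C,D,A,E,F,G,B] q_used=0 → run C
t=5: queue=[C,D,A,E,F,G,B] q_used=1 → run C
t=6: queue=[D,A,E,F,G,B,C] q_used=0 → run D
t=7: queue=[D,A,E,F,G,B,C] q_used=1 → run D
t=8: queue=[A,E,F,G,B,C,D] q_used=0 → run A
t=9: queue=[A,E,F,G,B,C,D] q_used=1 → run A
t=10: queue=[E,F,G,B,C,D,A] q_used=0 → run E
t=11: queue=[E,F,G,B,C,D,A] q_used=1 → run E
t=12: queue=[F,G,B,C,D,A,E] q_used=0 → run F
t=13: queue=[F,G,B,C,D,A,E] q_used=1 → run F
t=14: queue=[G,B,C,D,A,E,F] q_used=0 → run G
t=15: queue=[G,B,C,D,A,E,F] q_used=1 → run G
t=16: queue=[B,C,D,A,E,F,G] q_used=0 → run B
t=17: queue=[B,C,D,A,E,F,G] q_used=1 → run B
t=18: queue=[C,D,A,E,F,G,B] q_used=0 → run C
t=19: queue=[C,D,A,E,F,G,B] q_used=1 → run C
t=20: queue=[D,A,E,F,G,B,C] q_used=0 → run D
t=21: queue=[A,E,F,G,B,C] q_used=0 → run A
t=22: queue=[E,F,G,B,C] q_used=0 → run E
t=23: queue=[E,F,G,B,C] q_used=1 → run E
t=24: queue=[F,G,B,C,E] q_used=0 → run F
t=25: queue=[F,G,B,C,E] q_used=1 → run F
t=26: queue=[G,B,C,E,F] q_used=0 → run G
t=27: queue=[G,B,C,E,F] q_used=1 → run G
t=28: queue=[B,C,E,F,G] q_used=0 → run B
t=29: queue=[B,C,E,F,G] q_used=1 → run B
t=30: queue=[C,E,F,G] q_used=0 → run C
t=31: queue=[E,F,G] q_used=0 → run E
t=32: queue=[E,F,G] q_used=1 → run E
t=33: queue=[F,G,E] q_used=0 → run F
t=34: queue=[F,G,E] q_used=1 → run F
t=35: queue=[G,E,F] q_used=0 → run G
t=36: queue=[G,E,F] q_used=1 → run G
t=37: queue=[E,F] q_used=0 → run E
t=38: queue=[F] q_used=0 → run F
t=39: (idle)
t=40: (idle)
t=41: (idle)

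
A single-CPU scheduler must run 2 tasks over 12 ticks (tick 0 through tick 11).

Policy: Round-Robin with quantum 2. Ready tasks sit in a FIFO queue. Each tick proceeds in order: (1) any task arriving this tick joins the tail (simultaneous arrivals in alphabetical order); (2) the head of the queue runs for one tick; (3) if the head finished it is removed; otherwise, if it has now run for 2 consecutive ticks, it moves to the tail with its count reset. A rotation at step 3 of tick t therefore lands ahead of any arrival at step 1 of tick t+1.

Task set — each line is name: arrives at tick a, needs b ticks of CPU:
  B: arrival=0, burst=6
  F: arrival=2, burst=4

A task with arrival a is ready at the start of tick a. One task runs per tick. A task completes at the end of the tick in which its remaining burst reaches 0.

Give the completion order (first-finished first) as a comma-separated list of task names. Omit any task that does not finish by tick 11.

completion order = B, F

t=0: queue=[B] q_used=0 → run B
t=1: queue=[B] q_used=1 → run B
t=2: queue=[B,F] q_used=0 → run B
t=3: queue=[B,F] q_used=1 → run B
t=4: queue=[F,B] q_used=0 → run F
t=5: queue=[F,B] q_used=1 → run F
t=6: queue=[B,F] q_used=0 → run B
t=7: queue=[B,F] q_used=1 → run B
t=8: queue=[F] q_used=0 → run F
t=9: queue=[F] q_used=1 → run F
t=10: (idle)
t=11: (idle)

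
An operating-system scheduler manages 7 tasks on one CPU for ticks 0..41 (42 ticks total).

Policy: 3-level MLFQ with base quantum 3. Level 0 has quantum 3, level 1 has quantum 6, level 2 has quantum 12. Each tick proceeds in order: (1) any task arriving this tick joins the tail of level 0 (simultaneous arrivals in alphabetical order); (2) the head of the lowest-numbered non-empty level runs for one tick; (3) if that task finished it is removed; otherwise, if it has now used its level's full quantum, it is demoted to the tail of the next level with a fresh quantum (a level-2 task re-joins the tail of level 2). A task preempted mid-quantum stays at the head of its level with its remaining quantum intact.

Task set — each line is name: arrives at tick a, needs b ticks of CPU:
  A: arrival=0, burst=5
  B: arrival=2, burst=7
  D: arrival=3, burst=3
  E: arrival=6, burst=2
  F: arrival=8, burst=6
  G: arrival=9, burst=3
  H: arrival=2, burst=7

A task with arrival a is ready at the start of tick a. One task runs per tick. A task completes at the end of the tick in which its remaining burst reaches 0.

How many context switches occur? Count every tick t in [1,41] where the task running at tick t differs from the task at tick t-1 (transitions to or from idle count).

t=0: L0/L1/L2 = A/-/- → run A
t=1: L0/L1/L2 = A/-/- → run A
t=2: L0/L1/L2 = ABH/-/- → run A
t=3: L0/L1/L2 = BHD/A/- → run B
t=4: L0/L1/L2 = BHD/A/- → run B
t=5: L0/L1/L2 = BHD/A/- → run B
t=6: L0/L1/L2 = HDE/AB/- → run H
t=7: L0/L1/L2 = HDE/AB/- → run H
t=8: L0/L1/L2 = HDEF/AB/- → run H
t=9: L0/L1/L2 = DEFG/ABH/- → run D
t=10: L0/L1/L2 = DEFG/ABH/- → run D
t=11: L0/L1/L2 = DEFG/ABH/- → run D
t=12: L0/L1/L2 = EFG/ABH/- → run E
t=13: L0/L1/L2 = EFG/ABH/- → run E
t=14: L0/L1/L2 = FG/ABH/- → run F
t=15: L0/L1/L2 = FG/ABH/- → run F
t=16: L0/L1/L2 = FG/ABH/- → run F
t=17: L0/L1/L2 = G/ABHF/- → run G
t=18: L0/L1/L2 = G/ABHF/- → run G
t=19: L0/L1/L2 = G/ABHF/- → run G
t=20: L0/L1/L2 = -/ABHF/- → run A
t=21: L0/L1/L2 = -/ABHF/- → run A
t=22: L0/L1/L2 = -/BHF/- → run B
t=23: L0/L1/L2 = -/BHF/- → run B
t=24: L0/L1/L2 = -/BHF/- → run B
t=25: L0/L1/L2 = -/BHF/- → run B
t=26: L0/L1/L2 = -/HF/- → run H
t=27: L0/L1/L2 = -/HF/- → run H
t=28: L0/L1/L2 = -/HF/- → run H
t=29: L0/L1/L2 = -/HF/- → run H
t=30: L0/L1/L2 = -/F/- → run F
t=31: L0/L1/L2 = -/F/- → run F
t=32: L0/L1/L2 = -/F/- → run F
t=33: (idle)
t=34: (idle)
t=35: (idle)
t=36: (idle)
t=37: (idle)
t=38: (idle)
t=39: (idle)
t=40: (idle)
t=41: (idle)

context switches = 11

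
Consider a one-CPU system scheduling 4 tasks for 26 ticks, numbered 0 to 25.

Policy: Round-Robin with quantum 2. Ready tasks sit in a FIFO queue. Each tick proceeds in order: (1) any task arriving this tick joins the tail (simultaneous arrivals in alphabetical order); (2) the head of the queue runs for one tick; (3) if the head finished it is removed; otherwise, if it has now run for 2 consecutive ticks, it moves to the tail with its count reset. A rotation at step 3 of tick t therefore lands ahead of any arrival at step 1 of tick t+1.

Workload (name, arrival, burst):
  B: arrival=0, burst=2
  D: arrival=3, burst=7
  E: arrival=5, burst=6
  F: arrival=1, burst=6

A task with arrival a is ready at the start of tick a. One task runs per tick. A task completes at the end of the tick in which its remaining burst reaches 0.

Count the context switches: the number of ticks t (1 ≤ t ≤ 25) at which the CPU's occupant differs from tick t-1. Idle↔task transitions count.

t=0: queue=[B] q_used=0 → run B
t=1: queue=[B,F] q_used=1 → run B
t=2: queue=[F] q_used=0 → run F
t=3: queue=[F,D] q_used=1 → run F
t=4: queue=[D,F] q_used=0 → run D
t=5: queue=[D,F,E] q_used=1 → run D
t=6: queue=[F,E,D] q_used=0 → run F
t=7: queue=[F,E,D] q_used=1 → run F
t=8: queue=[E,D,F] q_used=0 → run E
t=9: queue=[E,D,F] q_used=1 → run E
t=10: queue=[D,F,E] q_used=0 → run D
t=11: queue=[D,F,E] q_used=1 → run D
t=12: queue=[F,E,D] q_used=0 → run F
t=13: queue=[F,E,D] q_used=1 → run F
t=14: queue=[E,D] q_used=0 → run E
t=15: queue=[E,D] q_used=1 → run E
t=16: queue=[D,E] q_used=0 → run D
t=17: queue=[D,E] q_used=1 → run D
t=18: queue=[E,D] q_used=0 → run E
t=19: queue=[E,D] q_used=1 → run E
t=20: queue=[D] q_used=0 → run D
t=21: (idle)
t=22: (idle)
t=23: (idle)
t=24: (idle)
t=25: (idle)

context switches = 11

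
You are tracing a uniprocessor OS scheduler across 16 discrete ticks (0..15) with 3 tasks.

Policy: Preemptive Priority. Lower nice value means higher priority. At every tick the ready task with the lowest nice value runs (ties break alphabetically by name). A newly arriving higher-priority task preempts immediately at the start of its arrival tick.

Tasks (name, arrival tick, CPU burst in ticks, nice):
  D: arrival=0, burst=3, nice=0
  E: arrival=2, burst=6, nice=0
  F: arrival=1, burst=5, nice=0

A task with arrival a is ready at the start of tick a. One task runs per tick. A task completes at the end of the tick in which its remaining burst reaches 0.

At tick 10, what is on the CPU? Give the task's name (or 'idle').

running at tick 10 = F

t=0: ready={D} → run D
t=1: ready={D,F} → run D
t=2: ready={D,E,F} → run D
t=3: ready={E,F} → run E
t=4: ready={E,F} → run E
t=5: ready={E,F} → run E
t=6: ready={E,F} → run E
t=7: ready={E,F} → run E
t=8: ready={E,F} → run E
t=9: ready={F} → run F
t=10: ready={F} → run F
t=11: ready={F} → run F
t=12: ready={F} → run F
t=13: ready={F} → run F
t=14: (idle)
t=15: (idle)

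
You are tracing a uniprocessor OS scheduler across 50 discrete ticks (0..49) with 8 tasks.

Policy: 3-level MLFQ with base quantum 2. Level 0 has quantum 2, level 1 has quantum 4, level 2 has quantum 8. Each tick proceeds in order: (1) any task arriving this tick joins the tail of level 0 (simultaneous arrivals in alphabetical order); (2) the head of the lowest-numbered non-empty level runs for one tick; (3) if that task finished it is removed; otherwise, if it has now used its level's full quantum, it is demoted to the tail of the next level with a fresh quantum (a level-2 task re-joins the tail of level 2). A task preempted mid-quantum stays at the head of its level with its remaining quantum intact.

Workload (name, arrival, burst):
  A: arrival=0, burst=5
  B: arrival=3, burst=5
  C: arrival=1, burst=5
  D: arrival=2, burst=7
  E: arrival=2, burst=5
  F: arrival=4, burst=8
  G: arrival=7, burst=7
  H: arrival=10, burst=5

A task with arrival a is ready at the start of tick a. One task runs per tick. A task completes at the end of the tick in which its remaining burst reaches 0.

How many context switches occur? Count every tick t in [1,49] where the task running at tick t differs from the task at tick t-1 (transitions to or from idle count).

t=0: L0/L1/L2 = A/-/- → run A
t=1: L0/L1/L2 = AC/-/- → run A
t=2: L0/L1/L2 = CDE/A/- → run C
t=3: L0/L1/L2 = CDEB/A/- → run C
t=4: L0/L1/L2 = DEBF/AC/- → run D
t=5: L0/L1/L2 = DEBF/AC/- → run D
t=6: L0/L1/L2 = EBF/ACD/- → run E
t=7: L0/L1/L2 = EBFG/ACD/- → run E
t=8: L0/L1/L2 = BFG/ACDE/- → run B
t=9: L0/L1/L2 = BFG/ACDE/- → run B
t=10: L0/L1/L2 = FGH/ACDEB/- → run F
t=11: L0/L1/L2 = FGH/ACDEB/- → run F
t=12: L0/L1/L2 = GH/ACDEBF/- → run G
t=13: L0/L1/L2 = GH/ACDEBF/- → run G
t=14: L0/L1/L2 = H/ACDEBFG/- → run H
t=15: L0/L1/L2 = H/ACDEBFG/- → run H
t=16: L0/L1/L2 = -/ACDEBFGH/- → run A
t=17: L0/L1/L2 = -/ACDEBFGH/- → run A
t=18: L0/L1/L2 = -/ACDEBFGH/- → run A
t=19: L0/L1/L2 = -/CDEBFGH/- → run C
t=20: L0/L1/L2 = -/CDEBFGH/- → run C
t=21: L0/L1/L2 = -/CDEBFGH/- → run C
t=22: L0/L1/L2 = -/DEBFGH/- → run D
t=23: L0/L1/L2 = -/DEBFGH/- → run D
t=24: L0/L1/L2 = -/DEBFGH/- → run D
t=25: L0/L1/L2 = -/DEBFGH/- → run D
t=26: L0/L1/L2 = -/EBFGH/D → run E
t=27: L0/L1/L2 = -/EBFGH/D → run E
t=28: L0/L1/L2 = -/EBFGH/D → run E
t=29: L0/L1/L2 = -/BFGH/D → run B
t=30: L0/L1/L2 = -/BFGH/D → run B
t=31: L0/L1/L2 = -/BFGH/D → run B
t=32: L0/L1/L2 = -/FGH/D → run F
t=33: L0/L1/L2 = -/FGH/D → run F
t=34: L0/L1/L2 = -/FGH/D → run F
t=35: L0/L1/L2 = -/FGH/D → run F
t=36: L0/L1/L2 = -/GH/DF → run G
t=37: L0/L1/L2 = -/GH/DF → run G
t=38: L0/L1/L2 = -/GH/DF → run G
t=39: L0/L1/L2 = -/GH/DF → run G
t=40: L0/L1/L2 = -/H/DFG → run H
t=41: L0/L1/L2 = -/H/DFG → run H
t=42: L0/L1/L2 = -/H/DFG → run H
t=43: L0/L1/L2 = -/-/DFG → run D
t=44: L0/L1/L2 = -/-/FG → run F
t=45: L0/L1/L2 = -/-/FG → run F
t=46: L0/L1/L2 = -/-/G → run G
t=47: (idle)
t=48: (idle)
t=49: (idle)

context switches = 19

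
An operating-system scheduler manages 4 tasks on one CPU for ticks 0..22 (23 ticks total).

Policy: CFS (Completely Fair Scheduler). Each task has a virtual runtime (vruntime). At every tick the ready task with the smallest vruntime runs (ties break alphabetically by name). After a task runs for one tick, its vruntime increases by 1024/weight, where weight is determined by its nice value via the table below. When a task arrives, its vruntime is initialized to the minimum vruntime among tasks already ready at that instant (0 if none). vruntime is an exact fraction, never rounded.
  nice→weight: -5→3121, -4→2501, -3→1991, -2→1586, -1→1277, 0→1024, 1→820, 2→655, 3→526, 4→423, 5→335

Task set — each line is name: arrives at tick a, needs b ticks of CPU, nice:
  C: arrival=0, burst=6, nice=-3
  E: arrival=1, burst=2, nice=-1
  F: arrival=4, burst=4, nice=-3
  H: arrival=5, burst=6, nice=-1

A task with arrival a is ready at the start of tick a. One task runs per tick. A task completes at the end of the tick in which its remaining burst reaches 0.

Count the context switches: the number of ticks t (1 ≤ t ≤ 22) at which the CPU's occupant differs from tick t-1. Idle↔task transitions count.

context switches = 14

t=0: vr[C=0] → run C
t=1: vr[C=1024/1991 E=1024/1991] → run C
t=2: vr[C=2048/1991 E=1024/1991] → run E
t=3: vr[C=2048/1991 E=3346432/2542507] → run C
t=4: vr[C=3072/1991 E=3346432/2542507 F=3346432/2542507] → run E
t=5: vr[C=3072/1991 F=3346432/2542507 H=3346432/2542507] → run F
t=6: vr[C=3072/1991 F=4654080/2542507 H=3346432/2542507] → run H
t=7: vr[C=3072/1991 F=4654080/2542507 H=5385216/2542507] → run C
t=8: vr[C=4096/1991 F=4654080/2542507 H=5385216/2542507] → run F
t=9: vr[C=4096/1991 F=5961728/2542507 H=5385216/2542507] → run C
t=10: vr[C=5120/1991 F=5961728/2542507 H=5385216/2542507] → run H
t=11: vr[C=5120/1991 F=5961728/2542507 H=7424000/2542507] → run F
t=12: vr[C=5120/1991 F=7269376/2542507 H=7424000/2542507] → run C
t=13: vr[F=7269376/2542507 H=7424000/2542507] → run F
t=14: vr[H=7424000/2542507] → run H
t=15: vr[H=9462784/2542507] → run H
t=16: vr[H=11501568/2542507] → run H
t=17: vr[H=13540352/2542507] → run H
t=18: (idle)
t=19: (idle)
t=20: (idle)
t=21: (idle)
t=22: (idle)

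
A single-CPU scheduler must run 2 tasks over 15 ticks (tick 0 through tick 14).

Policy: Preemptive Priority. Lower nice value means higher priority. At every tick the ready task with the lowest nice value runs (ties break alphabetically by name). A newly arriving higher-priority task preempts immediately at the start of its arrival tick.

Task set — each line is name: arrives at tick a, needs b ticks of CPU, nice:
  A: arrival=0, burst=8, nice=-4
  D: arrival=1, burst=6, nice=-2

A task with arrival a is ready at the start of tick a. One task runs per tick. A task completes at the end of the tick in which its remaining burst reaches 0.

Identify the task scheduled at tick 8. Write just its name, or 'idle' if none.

running at tick 8 = D

t=0: ready={A} → run A
t=1: ready={A,D} → run A
t=2: ready={A,D} → run A
t=3: ready={A,D} → run A
t=4: ready={A,D} → run A
t=5: ready={A,D} → run A
t=6: ready={A,D} → run A
t=7: ready={A,D} → run A
t=8: ready={D} → run D
t=9: ready={D} → run D
t=10: ready={D} → run D
t=11: ready={D} → run D
t=12: ready={D} → run D
t=13: ready={D} → run D
t=14: (idle)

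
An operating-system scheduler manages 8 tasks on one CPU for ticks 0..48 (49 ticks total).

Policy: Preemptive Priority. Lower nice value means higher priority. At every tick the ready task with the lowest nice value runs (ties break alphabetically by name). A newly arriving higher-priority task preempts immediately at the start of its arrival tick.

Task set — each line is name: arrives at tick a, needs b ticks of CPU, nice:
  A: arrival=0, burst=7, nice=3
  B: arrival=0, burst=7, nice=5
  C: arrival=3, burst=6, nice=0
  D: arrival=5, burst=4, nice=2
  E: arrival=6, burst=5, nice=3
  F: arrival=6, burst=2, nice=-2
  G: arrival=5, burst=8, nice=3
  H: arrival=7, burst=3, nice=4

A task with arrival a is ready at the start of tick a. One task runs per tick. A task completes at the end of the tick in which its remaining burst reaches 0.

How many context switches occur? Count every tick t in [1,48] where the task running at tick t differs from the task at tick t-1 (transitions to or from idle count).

t=0: ready={A,B} → run A
t=1: ready={A,B} → run A
t=2: ready={A,B} → run A
t=3: ready={A,B,C} → run C
t=4: ready={A,B,C} → run C
t=5: ready={A,B,C,D,G} → run C
t=6: ready={A,B,C,D,E,F,G} → run F
t=7: ready={A,B,C,D,E,F,G,H} → run F
t=8: ready={A,B,C,D,E,G,H} → run C
t=9: ready={A,B,C,D,E,G,H} → run C
t=10: ready={A,B,C,D,E,G,H} → run C
t=11: ready={A,B,D,E,G,H} → run D
t=12: ready={A,B,D,E,G,H} → run D
t=13: ready={A,B,D,E,G,H} → run D
t=14: ready={A,B,D,E,G,H} → run D
t=15: ready={A,B,E,G,H} → run A
t=16: ready={A,B,E,G,H} → run A
t=17: ready={A,B,E,G,H} → run A
t=18: ready={A,B,E,G,H} → run A
t=19: ready={B,E,G,H} → run E
t=20: ready={B,E,G,H} → run E
t=21: ready={B,E,G,H} → run E
t=22: ready={B,E,G,H} → run E
t=23: ready={B,E,G,H} → run E
t=24: ready={B,G,H} → run G
t=25: ready={B,G,H} → run G
t=26: ready={B,G,H} → run G
t=27: ready={B,G,H} → run G
t=28: ready={B,G,H} → run G
t=29: ready={B,G,H} → run G
t=30: ready={B,G,H} → run G
t=31: ready={B,G,H} → run G
t=32: ready={B,H} → run H
t=33: ready={B,H} → run H
t=34: ready={B,H} → run H
t=35: ready={B} → run B
t=36: ready={B} → run B
t=37: ready={B} → run B
t=38: ready={B} → run B
t=39: ready={B} → run B
t=40: ready={B} → run B
t=41: ready={B} → run B
t=42: (idle)
t=43: (idle)
t=44: (idle)
t=45: (idle)
t=46: (idle)
t=47: (idle)
t=48: (idle)

context switches = 10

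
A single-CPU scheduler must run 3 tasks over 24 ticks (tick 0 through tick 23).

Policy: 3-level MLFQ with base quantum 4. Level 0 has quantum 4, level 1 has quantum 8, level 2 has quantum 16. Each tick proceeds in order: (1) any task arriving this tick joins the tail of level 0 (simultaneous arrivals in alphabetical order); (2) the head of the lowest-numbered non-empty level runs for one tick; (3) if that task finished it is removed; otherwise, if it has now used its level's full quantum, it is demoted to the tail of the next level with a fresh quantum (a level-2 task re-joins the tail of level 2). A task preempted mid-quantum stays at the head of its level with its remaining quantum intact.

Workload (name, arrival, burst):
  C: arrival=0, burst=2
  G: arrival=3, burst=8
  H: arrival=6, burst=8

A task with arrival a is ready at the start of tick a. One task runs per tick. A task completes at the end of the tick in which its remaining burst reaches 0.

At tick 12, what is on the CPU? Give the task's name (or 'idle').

t=0: L0/L1/L2 = C/-/- → run C
t=1: L0/L1/L2 = C/-/- → run C
t=2: (idle)
t=3: L0/L1/L2 = G/-/- → run G
t=4: L0/L1/L2 = G/-/- → run G
t=5: L0/L1/L2 = G/-/- → run G
t=6: L0/L1/L2 = GH/-/- → run G
t=7: L0/L1/L2 = H/G/- → run H
t=8: L0/L1/L2 = H/G/- → run H
t=9: L0/L1/L2 = H/G/- → run H
t=10: L0/L1/L2 = H/G/- → run H
t=11: L0/L1/L2 = -/GH/- → run G
t=12: L0/L1/L2 = -/GH/- → run G
t=13: L0/L1/L2 = -/GH/- → run G
t=14: L0/L1/L2 = -/GH/- → run G
t=15: L0/L1/L2 = -/H/- → run H
t=16: L0/L1/L2 = -/H/- → run H
t=17: L0/L1/L2 = -/H/- → run H
t=18: L0/L1/L2 = -/H/- → run H
t=19: (idle)
t=20: (idle)
t=21: (idle)
t=22: (idle)
t=23: (idle)

running at tick 12 = G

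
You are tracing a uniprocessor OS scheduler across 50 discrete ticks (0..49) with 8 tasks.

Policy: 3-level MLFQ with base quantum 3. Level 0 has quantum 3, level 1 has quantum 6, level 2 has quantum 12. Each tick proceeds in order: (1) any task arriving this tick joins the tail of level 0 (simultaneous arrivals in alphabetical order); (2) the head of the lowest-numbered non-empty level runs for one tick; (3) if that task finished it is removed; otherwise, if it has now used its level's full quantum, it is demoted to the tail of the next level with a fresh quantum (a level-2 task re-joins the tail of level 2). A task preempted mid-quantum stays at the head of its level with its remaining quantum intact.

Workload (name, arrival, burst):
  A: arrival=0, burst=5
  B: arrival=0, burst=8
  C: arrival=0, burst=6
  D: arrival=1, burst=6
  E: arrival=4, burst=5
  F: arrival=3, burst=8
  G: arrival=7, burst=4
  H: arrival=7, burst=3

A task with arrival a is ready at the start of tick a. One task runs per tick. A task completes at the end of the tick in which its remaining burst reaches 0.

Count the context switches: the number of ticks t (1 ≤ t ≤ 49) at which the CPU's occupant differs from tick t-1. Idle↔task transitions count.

t=0: L0/L1/L2 = ABC/-/- → run A
t=1: L0/L1/L2 = ABCD/-/- → run A
t=2: L0/L1/L2 = ABCD/-/- → run A
t=3: L0/L1/L2 = BCDF/A/- → run B
t=4: L0/L1/L2 = BCDFE/A/- → run B
t=5: L0/L1/L2 = BCDFE/A/- → run B
t=6: L0/L1/L2 = CDFE/AB/- → run C
t=7: L0/L1/L2 = CDFEGH/AB/- → run C
t=8: L0/L1/L2 = CDFEGH/AB/- → run C
t=9: L0/L1/L2 = DFEGH/ABC/- → run D
t=10: L0/L1/L2 = DFEGH/ABC/- → run D
t=11: L0/L1/L2 = DFEGH/ABC/- → run D
t=12: L0/L1/L2 = FEGH/ABCD/- → run F
t=13: L0/L1/L2 = FEGH/ABCD/- → run F
t=14: L0/L1/L2 = FEGH/ABCD/- → run F
t=15: L0/L1/L2 = EGH/ABCDF/- → run E
t=16: L0/L1/L2 = EGH/ABCDF/- → run E
t=17: L0/L1/L2 = EGH/ABCDF/- → run E
t=18: L0/L1/L2 = GH/ABCDFE/- → run G
t=19: L0/L1/L2 = GH/ABCDFE/- → run G
t=20: L0/L1/L2 = GH/ABCDFE/- → run G
t=21: L0/L1/L2 = H/ABCDFEG/- → run H
t=22: L0/L1/L2 = H/ABCDFEG/- → run H
t=23: L0/L1/L2 = H/ABCDFEG/- → run H
t=24: L0/L1/L2 = -/ABCDFEG/- → run A
t=25: L0/L1/L2 = -/ABCDFEG/- → run A
t=26: L0/L1/L2 = -/BCDFEG/- → run B
t=27: L0/L1/L2 = -/BCDFEG/- → run B
t=28: L0/L1/L2 = -/BCDFEG/- → run B
t=29: L0/L1/L2 = -/BCDFEG/- → run B
t=30: L0/L1/L2 = -/BCDFEG/- → run B
t=31: L0/L1/L2 = -/CDFEG/- → run C
t=32: L0/L1/L2 = -/CDFEG/- → run C
t=33: L0/L1/L2 = -/CDFEG/- → run C
t=34: L0/L1/L2 = -/DFEG/- → run D
t=35: L0/L1/L2 = -/DFEG/- → run D
t=36: L0/L1/L2 = -/DFEG/- → run D
t=37: L0/L1/L2 = -/FEG/- → run F
t=38: L0/L1/L2 = -/FEG/- → run F
t=39: L0/L1/L2 = -/FEG/- → run F
t=40: L0/L1/L2 = -/FEG/- → run F
t=41: L0/L1/L2 = -/FEG/- → run F
t=42: L0/L1/L2 = -/EG/- → run E
t=43: L0/L1/L2 = -/EG/- → run E
t=44: L0/L1/L2 = -/G/- → run G
t=45: (idle)
t=46: (idle)
t=47: (idle)
t=48: (idle)
t=49: (idle)

context switches = 15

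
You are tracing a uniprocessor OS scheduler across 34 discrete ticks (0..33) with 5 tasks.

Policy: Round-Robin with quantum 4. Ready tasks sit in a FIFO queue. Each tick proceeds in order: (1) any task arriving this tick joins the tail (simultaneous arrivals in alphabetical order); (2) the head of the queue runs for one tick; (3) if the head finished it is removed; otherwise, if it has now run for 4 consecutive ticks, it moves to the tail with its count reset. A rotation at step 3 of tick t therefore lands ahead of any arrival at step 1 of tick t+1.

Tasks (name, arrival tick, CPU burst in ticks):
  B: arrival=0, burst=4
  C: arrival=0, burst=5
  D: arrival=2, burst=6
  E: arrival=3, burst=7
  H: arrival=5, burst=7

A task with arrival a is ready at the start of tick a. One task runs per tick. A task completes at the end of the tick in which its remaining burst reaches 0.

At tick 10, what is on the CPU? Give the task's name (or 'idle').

t=0: queue=[B,C] q_used=0 → run B
t=1: queue=[B,C] q_used=1 → run B
t=2: queue=[B,C,D] q_used=2 → run B
t=3: queue=[B,C,D,E] q_used=3 → run B
t=4: queue=[C,D,E] q_used=0 → run C
t=5: queue=[C,D,E,H] q_used=1 → run C
t=6: queue=[C,D,E,H] q_used=2 → run C
t=7: queue=[C,D,E,H] q_used=3 → run C
t=8: queue=[D,E,H,C] q_used=0 → run D
t=9: queue=[D,E,H,C] q_used=1 → run D
t=10: queue=[D,E,H,C] q_used=2 → run D
t=11: queue=[D,E,H,C] q_used=3 → run D
t=12: queue=[E,H,C,D] q_used=0 → run E
t=13: queue=[E,H,C,D] q_used=1 → run E
t=14: queue=[E,H,C,D] q_used=2 → run E
t=15: queue=[E,H,C,D] q_used=3 → run E
t=16: queue=[H,C,D,E] q_used=0 → run H
t=17: queue=[H,C,D,E] q_used=1 → run H
t=18: queue=[H,C,D,E] q_used=2 → run H
t=19: queue=[H,C,D,E] q_used=3 → run H
t=20: queue=[C,D,E,H] q_used=0 → run C
t=21: queue=[D,E,H] q_used=0 → run D
t=22: queue=[D,E,H] q_used=1 → run D
t=23: queue=[E,H] q_used=0 → run E
t=24: queue=[E,H] q_used=1 → run E
t=25: queue=[E,H] q_used=2 → run E
t=26: queue=[H] q_used=0 → run H
t=27: queue=[H] q_used=1 → run H
t=28: queue=[H] q_used=2 → run H
t=29: (idle)
t=30: (idle)
t=31: (idle)
t=32: (idle)
t=33: (idle)

running at tick 10 = D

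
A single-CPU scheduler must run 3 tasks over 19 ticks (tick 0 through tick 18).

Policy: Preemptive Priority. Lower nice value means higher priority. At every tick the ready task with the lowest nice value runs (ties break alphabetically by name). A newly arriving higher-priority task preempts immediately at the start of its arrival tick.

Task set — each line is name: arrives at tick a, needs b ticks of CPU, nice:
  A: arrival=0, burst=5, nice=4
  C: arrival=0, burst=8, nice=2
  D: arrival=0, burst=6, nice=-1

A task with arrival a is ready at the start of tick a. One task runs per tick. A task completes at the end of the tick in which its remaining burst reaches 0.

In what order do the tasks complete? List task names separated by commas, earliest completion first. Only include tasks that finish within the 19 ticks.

completion order = D, C, A

t=0: ready={A,C,D} → run D
t=1: ready={A,C,D} → run D
t=2: ready={A,C,D} → run D
t=3: ready={A,C,D} → run D
t=4: ready={A,C,D} → run D
t=5: ready={A,C,D} → run D
t=6: ready={A,C} → run C
t=7: ready={A,C} → run C
t=8: ready={A,C} → run C
t=9: ready={A,C} → run C
t=10: ready={A,C} → run C
t=11: ready={A,C} → run C
t=12: ready={A,C} → run C
t=13: ready={A,C} → run C
t=14: ready={A} → run A
t=15: ready={A} → run A
t=16: ready={A} → run A
t=17: ready={A} → run A
t=18: ready={A} → run A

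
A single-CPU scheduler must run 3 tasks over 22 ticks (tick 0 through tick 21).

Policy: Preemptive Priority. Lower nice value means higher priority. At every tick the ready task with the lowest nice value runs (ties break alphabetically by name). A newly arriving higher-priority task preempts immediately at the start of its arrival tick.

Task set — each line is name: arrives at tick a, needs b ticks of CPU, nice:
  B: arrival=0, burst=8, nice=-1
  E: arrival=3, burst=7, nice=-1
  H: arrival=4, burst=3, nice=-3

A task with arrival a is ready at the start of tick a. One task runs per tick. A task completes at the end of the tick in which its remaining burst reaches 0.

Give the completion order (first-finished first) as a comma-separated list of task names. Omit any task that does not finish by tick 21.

t=0: ready={B} → run B
t=1: ready={B} → run B
t=2: ready={B} → run B
t=3: ready={B,E} → run B
t=4: ready={B,E,H} → run H
t=5: ready={B,E,H} → run H
t=6: ready={B,E,H} → run H
t=7: ready={B,E} → run B
t=8: ready={B,E} → run B
t=9: ready={B,E} → run B
t=10: ready={B,E} → run B
t=11: ready={E} → run E
t=12: ready={E} → run E
t=13: ready={E} → run E
t=14: ready={E} → run E
t=15: ready={E} → run E
t=16: ready={E} → run E
t=17: ready={E} → run E
t=18: (idle)
t=19: (idle)
t=20: (idle)
t=21: (idle)

completion order = H, B, E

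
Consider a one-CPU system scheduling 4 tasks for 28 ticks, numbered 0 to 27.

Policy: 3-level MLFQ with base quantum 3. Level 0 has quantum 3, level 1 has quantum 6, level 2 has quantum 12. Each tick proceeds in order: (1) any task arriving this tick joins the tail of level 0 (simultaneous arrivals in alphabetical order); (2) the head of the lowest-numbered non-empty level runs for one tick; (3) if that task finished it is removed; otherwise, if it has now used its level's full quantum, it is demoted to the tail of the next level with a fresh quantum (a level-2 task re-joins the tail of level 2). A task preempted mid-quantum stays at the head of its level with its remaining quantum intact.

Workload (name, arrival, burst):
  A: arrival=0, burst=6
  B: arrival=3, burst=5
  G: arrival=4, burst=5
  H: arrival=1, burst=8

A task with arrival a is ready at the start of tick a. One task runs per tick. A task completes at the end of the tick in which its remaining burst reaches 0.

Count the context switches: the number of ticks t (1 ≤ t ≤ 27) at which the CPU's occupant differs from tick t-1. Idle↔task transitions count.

context switches = 8

t=0: L0/L1/L2 = A/-/- → run A
t=1: L0/L1/L2 = AH/-/- → run A
t=2: L0/L1/L2 = AH/-/- → run A
t=3: L0/L1/L2 = HB/A/- → run H
t=4: L0/L1/L2 = HBG/A/- → run H
t=5: L0/L1/L2 = HBG/A/- → run H
t=6: L0/L1/L2 = BG/AH/- → run B
t=7: L0/L1/L2 = BG/AH/- → run B
t=8: L0/L1/L2 = BG/AH/- → run B
t=9: L0/L1/L2 = G/AHB/- → run G
t=10: L0/L1/L2 = G/AHB/- → run G
t=11: L0/L1/L2 = G/AHB/- → run G
t=12: L0/L1/L2 = -/AHBG/- → run A
t=13: L0/L1/L2 = -/AHBG/- → run A
t=14: L0/L1/L2 = -/AHBG/- → run A
t=15: L0/L1/L2 = -/HBG/- → run H
t=16: L0/L1/L2 = -/HBG/- → run H
t=17: L0/L1/L2 = -/HBG/- → run H
t=18: L0/L1/L2 = -/HBG/- → run H
t=19: L0/L1/L2 = -/HBG/- → run H
t=20: L0/L1/L2 = -/BG/- → run B
t=21: L0/L1/L2 = -/BG/- → run B
t=22: L0/L1/L2 = -/G/- → run G
t=23: L0/L1/L2 = -/G/- → run G
t=24: (idle)
t=25: (idle)
t=26: (idle)
t=27: (idle)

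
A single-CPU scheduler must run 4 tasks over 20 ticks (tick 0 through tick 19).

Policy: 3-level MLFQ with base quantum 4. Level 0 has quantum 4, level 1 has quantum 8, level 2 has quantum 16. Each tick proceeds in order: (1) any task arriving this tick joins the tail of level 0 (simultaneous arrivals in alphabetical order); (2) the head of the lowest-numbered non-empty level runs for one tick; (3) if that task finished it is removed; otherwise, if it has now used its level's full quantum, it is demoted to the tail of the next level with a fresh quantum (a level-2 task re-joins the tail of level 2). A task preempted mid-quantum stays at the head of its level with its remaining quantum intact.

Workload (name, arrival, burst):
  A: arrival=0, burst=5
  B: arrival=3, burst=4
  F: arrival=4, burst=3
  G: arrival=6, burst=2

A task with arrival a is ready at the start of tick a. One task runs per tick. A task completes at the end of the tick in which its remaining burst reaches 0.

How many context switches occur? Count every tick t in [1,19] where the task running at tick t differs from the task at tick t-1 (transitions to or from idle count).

t=0: L0/L1/L2 = A/-/- → run A
t=1: L0/L1/L2 = A/-/- → run A
t=2: L0/L1/L2 = A/-/- → run A
t=3: L0/L1/L2 = AB/-/- → run A
t=4: L0/L1/L2 = BF/A/- → run B
t=5: L0/L1/L2 = BF/A/- → run B
t=6: L0/L1/L2 = BFG/A/- → run B
t=7: L0/L1/L2 = BFG/A/- → run B
t=8: L0/L1/L2 = FG/A/- → run F
t=9: L0/L1/L2 = FG/A/- → run F
t=10: L0/L1/L2 = FG/A/- → run F
t=11: L0/L1/L2 = G/A/- → run G
t=12: L0/L1/L2 = G/A/- → run G
t=13: L0/L1/L2 = -/A/- → run A
t=14: (idle)
t=15: (idle)
t=16: (idle)
t=17: (idle)
t=18: (idle)
t=19: (idle)

context switches = 5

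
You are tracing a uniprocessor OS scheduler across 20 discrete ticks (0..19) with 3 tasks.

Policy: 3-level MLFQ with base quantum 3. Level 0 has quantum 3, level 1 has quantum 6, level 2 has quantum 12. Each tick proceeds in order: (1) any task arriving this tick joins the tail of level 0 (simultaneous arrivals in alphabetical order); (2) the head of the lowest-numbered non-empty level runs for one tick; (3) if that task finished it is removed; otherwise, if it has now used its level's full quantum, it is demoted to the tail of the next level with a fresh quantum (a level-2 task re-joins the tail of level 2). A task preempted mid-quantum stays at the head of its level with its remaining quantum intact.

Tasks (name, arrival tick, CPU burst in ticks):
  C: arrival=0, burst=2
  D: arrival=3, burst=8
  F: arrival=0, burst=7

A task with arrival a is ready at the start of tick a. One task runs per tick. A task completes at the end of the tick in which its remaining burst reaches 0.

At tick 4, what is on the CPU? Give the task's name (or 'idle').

running at tick 4 = F

t=0: L0/L1/L2 = CF/-/- → run C
t=1: L0/L1/L2 = CF/-/- → run C
t=2: L0/L1/L2 = F/-/- → run F
t=3: L0/L1/L2 = FD/-/- → run F
t=4: L0/L1/L2 = FD/-/- → run F
t=5: L0/L1/L2 = D/F/- → run D
t=6: L0/L1/L2 = D/F/- → run D
t=7: L0/L1/L2 = D/F/- → run D
t=8: L0/L1/L2 = -/FD/- → run F
t=9: L0/L1/L2 = -/FD/- → run F
t=10: L0/L1/L2 = -/FD/- → run F
t=11: L0/L1/L2 = -/FD/- → run F
t=12: L0/L1/L2 = -/D/- → run D
t=13: L0/L1/L2 = -/D/- → run D
t=14: L0/L1/L2 = -/D/- → run D
t=15: L0/L1/L2 = -/D/- → run D
t=16: L0/L1/L2 = -/D/- → run D
t=17: (idle)
t=18: (idle)
t=19: (idle)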